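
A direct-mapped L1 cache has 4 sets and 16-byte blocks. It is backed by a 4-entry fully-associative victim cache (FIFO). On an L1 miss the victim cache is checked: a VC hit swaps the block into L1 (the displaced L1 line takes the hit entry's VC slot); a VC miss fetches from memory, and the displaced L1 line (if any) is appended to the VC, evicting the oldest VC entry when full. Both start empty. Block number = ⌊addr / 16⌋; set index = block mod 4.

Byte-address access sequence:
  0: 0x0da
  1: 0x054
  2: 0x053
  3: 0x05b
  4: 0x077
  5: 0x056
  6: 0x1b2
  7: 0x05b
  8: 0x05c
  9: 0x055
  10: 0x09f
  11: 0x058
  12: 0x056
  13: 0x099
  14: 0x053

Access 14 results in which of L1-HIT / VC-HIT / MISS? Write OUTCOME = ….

  [0] addr=0xda blk=13 s=1: MISS | VC []
  [1] addr=0x54 blk=5 s=1: MISS | VC [13]
  [2] addr=0x53 blk=5 s=1: L1-HIT | VC [13]
  [3] addr=0x5b blk=5 s=1: L1-HIT | VC [13]
  [4] addr=0x77 blk=7 s=3: MISS | VC [13]
  [5] addr=0x56 blk=5 s=1: L1-HIT | VC [13]
  [6] addr=0x1b2 blk=27 s=3: MISS | VC [13, 7]
  [7] addr=0x5b blk=5 s=1: L1-HIT | VC [13, 7]
  [8] addr=0x5c blk=5 s=1: L1-HIT | VC [13, 7]
  [9] addr=0x55 blk=5 s=1: L1-HIT | VC [13, 7]
  [10] addr=0x9f blk=9 s=1: MISS | VC [13, 7, 5]
  [11] addr=0x58 blk=5 s=1: VC-HIT | VC [13, 7, 9]
  [12] addr=0x56 blk=5 s=1: L1-HIT | VC [13, 7, 9]
  [13] addr=0x99 blk=9 s=1: VC-HIT | VC [13, 7, 5]
  [14] addr=0x53 blk=5 s=1: VC-HIT | VC [13, 7, 9]

OUTCOME = VC-HIT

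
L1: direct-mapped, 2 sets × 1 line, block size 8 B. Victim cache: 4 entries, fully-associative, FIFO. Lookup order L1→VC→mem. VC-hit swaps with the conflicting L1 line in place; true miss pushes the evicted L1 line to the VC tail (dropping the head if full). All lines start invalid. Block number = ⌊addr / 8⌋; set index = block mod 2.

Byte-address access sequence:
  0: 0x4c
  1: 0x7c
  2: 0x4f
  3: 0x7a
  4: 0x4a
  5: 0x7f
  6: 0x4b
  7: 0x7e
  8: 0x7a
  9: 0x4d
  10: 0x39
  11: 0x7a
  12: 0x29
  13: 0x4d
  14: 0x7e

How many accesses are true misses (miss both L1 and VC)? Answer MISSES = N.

MISSES = 4

  [0] addr=0x4c blk=9 s=1: MISS | VC []
  [1] addr=0x7c blk=15 s=1: MISS | VC [9]
  [2] addr=0x4f blk=9 s=1: VC-HIT | VC [15]
  [3] addr=0x7a blk=15 s=1: VC-HIT | VC [9]
  [4] addr=0x4a blk=9 s=1: VC-HIT | VC [15]
  [5] addr=0x7f blk=15 s=1: VC-HIT | VC [9]
  [6] addr=0x4b blk=9 s=1: VC-HIT | VC [15]
  [7] addr=0x7e blk=15 s=1: VC-HIT | VC [9]
  [8] addr=0x7a blk=15 s=1: L1-HIT | VC [9]
  [9] addr=0x4d blk=9 s=1: VC-HIT | VC [15]
  [10] addr=0x39 blk=7 s=1: MISS | VC [15, 9]
  [11] addr=0x7a blk=15 s=1: VC-HIT | VC [7, 9]
  [12] addr=0x29 blk=5 s=1: MISS | VC [7, 9, 15]
  [13] addr=0x4d blk=9 s=1: VC-HIT | VC [7, 5, 15]
  [14] addr=0x7e blk=15 s=1: VC-HIT | VC [7, 5, 9]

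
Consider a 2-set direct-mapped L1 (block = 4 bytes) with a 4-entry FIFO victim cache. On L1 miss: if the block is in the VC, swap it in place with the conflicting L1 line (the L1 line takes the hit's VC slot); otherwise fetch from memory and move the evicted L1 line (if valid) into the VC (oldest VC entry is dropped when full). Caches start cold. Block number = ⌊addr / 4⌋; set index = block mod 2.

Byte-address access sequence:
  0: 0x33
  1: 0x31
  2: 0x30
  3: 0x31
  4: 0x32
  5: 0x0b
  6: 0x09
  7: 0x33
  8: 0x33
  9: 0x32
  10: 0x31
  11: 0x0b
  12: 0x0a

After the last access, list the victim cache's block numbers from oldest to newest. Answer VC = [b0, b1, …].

  [0] addr=0x33 blk=12 s=0: MISS | VC []
  [1] addr=0x31 blk=12 s=0: L1-HIT | VC []
  [2] addr=0x30 blk=12 s=0: L1-HIT | VC []
  [3] addr=0x31 blk=12 s=0: L1-HIT | VC []
  [4] addr=0x32 blk=12 s=0: L1-HIT | VC []
  [5] addr=0xb blk=2 s=0: MISS | VC [12]
  [6] addr=0x9 blk=2 s=0: L1-HIT | VC [12]
  [7] addr=0x33 blk=12 s=0: VC-HIT | VC [2]
  [8] addr=0x33 blk=12 s=0: L1-HIT | VC [2]
  [9] addr=0x32 blk=12 s=0: L1-HIT | VC [2]
  [10] addr=0x31 blk=12 s=0: L1-HIT | VC [2]
  [11] addr=0xb blk=2 s=0: VC-HIT | VC [12]
  [12] addr=0xa blk=2 s=0: L1-HIT | VC [12]

VC = [12]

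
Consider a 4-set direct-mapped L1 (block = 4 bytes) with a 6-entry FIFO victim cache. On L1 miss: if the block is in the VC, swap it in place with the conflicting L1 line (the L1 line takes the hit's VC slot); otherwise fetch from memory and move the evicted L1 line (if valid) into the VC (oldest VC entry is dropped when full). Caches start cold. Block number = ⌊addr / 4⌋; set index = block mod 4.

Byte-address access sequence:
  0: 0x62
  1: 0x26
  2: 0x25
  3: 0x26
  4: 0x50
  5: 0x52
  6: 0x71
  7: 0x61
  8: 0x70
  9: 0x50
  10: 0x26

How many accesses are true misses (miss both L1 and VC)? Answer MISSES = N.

MISSES = 4

  [0] addr=0x62 blk=24 s=0: MISS | VC []
  [1] addr=0x26 blk=9 s=1: MISS | VC []
  [2] addr=0x25 blk=9 s=1: L1-HIT | VC []
  [3] addr=0x26 blk=9 s=1: L1-HIT | VC []
  [4] addr=0x50 blk=20 s=0: MISS | VC [24]
  [5] addr=0x52 blk=20 s=0: L1-HIT | VC [24]
  [6] addr=0x71 blk=28 s=0: MISS | VC [24, 20]
  [7] addr=0x61 blk=24 s=0: VC-HIT | VC [28, 20]
  [8] addr=0x70 blk=28 s=0: VC-HIT | VC [24, 20]
  [9] addr=0x50 blk=20 s=0: VC-HIT | VC [24, 28]
  [10] addr=0x26 blk=9 s=1: L1-HIT | VC [24, 28]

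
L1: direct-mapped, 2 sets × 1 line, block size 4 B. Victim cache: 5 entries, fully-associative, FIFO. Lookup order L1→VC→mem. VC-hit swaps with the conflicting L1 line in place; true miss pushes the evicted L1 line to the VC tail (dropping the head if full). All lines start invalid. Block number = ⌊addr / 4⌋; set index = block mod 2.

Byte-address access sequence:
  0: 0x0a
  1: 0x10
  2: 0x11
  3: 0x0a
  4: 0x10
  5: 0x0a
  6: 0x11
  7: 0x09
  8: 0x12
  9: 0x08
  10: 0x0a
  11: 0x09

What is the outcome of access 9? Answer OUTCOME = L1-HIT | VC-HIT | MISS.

#0 0xa→b2/s0 MISS; vc=[]
#1 0x10→b4/s0 MISS; vc=[2]
#2 0x11→b4/s0 L1-HIT; vc=[2]
#3 0xa→b2/s0 VC-HIT; vc=[4]
#4 0x10→b4/s0 VC-HIT; vc=[2]
#5 0xa→b2/s0 VC-HIT; vc=[4]
#6 0x11→b4/s0 VC-HIT; vc=[2]
#7 0x9→b2/s0 VC-HIT; vc=[4]
#8 0x12→b4/s0 VC-HIT; vc=[2]
#9 0x8→b2/s0 VC-HIT; vc=[4]
#10 0xa→b2/s0 L1-HIT; vc=[4]
#11 0x9→b2/s0 L1-HIT; vc=[4]

OUTCOME = VC-HIT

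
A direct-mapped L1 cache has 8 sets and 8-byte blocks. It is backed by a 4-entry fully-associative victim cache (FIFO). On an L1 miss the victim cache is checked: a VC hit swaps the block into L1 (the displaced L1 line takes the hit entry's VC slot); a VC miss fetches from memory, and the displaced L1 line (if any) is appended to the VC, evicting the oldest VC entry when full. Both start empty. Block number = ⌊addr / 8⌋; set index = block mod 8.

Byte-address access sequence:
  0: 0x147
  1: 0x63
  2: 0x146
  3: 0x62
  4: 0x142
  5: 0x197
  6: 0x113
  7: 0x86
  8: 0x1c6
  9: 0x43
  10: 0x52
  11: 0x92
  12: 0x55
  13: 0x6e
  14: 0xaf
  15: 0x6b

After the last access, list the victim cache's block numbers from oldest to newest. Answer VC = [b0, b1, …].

VC = [56, 34, 18, 21]

  [0] addr=0x147 blk=40 s=0: MISS | VC []
  [1] addr=0x63 blk=12 s=4: MISS | VC []
  [2] addr=0x146 blk=40 s=0: L1-HIT | VC []
  [3] addr=0x62 blk=12 s=4: L1-HIT | VC []
  [4] addr=0x142 blk=40 s=0: L1-HIT | VC []
  [5] addr=0x197 blk=50 s=2: MISS | VC []
  [6] addr=0x113 blk=34 s=2: MISS | VC [50]
  [7] addr=0x86 blk=16 s=0: MISS | VC [50, 40]
  [8] addr=0x1c6 blk=56 s=0: MISS | VC [50, 40, 16]
  [9] addr=0x43 blk=8 s=0: MISS | VC [50, 40, 16, 56]
  [10] addr=0x52 blk=10 s=2: MISS | VC [40, 16, 56, 34]
  [11] addr=0x92 blk=18 s=2: MISS | VC [16, 56, 34, 10]
  [12] addr=0x55 blk=10 s=2: VC-HIT | VC [16, 56, 34, 18]
  [13] addr=0x6e blk=13 s=5: MISS | VC [16, 56, 34, 18]
  [14] addr=0xaf blk=21 s=5: MISS | VC [56, 34, 18, 13]
  [15] addr=0x6b blk=13 s=5: VC-HIT | VC [56, 34, 18, 21]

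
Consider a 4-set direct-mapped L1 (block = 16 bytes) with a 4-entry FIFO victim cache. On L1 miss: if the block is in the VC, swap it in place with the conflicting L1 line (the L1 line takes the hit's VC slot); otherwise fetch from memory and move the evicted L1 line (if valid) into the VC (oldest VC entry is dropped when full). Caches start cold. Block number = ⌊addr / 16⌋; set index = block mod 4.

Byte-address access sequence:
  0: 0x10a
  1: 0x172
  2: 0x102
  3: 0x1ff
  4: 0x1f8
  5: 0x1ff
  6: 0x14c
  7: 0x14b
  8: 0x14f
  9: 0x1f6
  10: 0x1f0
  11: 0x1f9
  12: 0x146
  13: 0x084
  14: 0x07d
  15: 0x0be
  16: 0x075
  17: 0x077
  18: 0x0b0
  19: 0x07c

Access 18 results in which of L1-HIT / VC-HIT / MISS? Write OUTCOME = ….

  [0] addr=0x10a blk=16 s=0: MISS | VC []
  [1] addr=0x172 blk=23 s=3: MISS | VC []
  [2] addr=0x102 blk=16 s=0: L1-HIT | VC []
  [3] addr=0x1ff blk=31 s=3: MISS | VC [23]
  [4] addr=0x1f8 blk=31 s=3: L1-HIT | VC [23]
  [5] addr=0x1ff blk=31 s=3: L1-HIT | VC [23]
  [6] addr=0x14c blk=20 s=0: MISS | VC [23, 16]
  [7] addr=0x14b blk=20 s=0: L1-HIT | VC [23, 16]
  [8] addr=0x14f blk=20 s=0: L1-HIT | VC [23, 16]
  [9] addr=0x1f6 blk=31 s=3: L1-HIT | VC [23, 16]
  [10] addr=0x1f0 blk=31 s=3: L1-HIT | VC [23, 16]
  [11] addr=0x1f9 blk=31 s=3: L1-HIT | VC [23, 16]
  [12] addr=0x146 blk=20 s=0: L1-HIT | VC [23, 16]
  [13] addr=0x84 blk=8 s=0: MISS | VC [23, 16, 20]
  [14] addr=0x7d blk=7 s=3: MISS | VC [23, 16, 20, 31]
  [15] addr=0xbe blk=11 s=3: MISS | VC [16, 20, 31, 7]
  [16] addr=0x75 blk=7 s=3: VC-HIT | VC [16, 20, 31, 11]
  [17] addr=0x77 blk=7 s=3: L1-HIT | VC [16, 20, 31, 11]
  [18] addr=0xb0 blk=11 s=3: VC-HIT | VC [16, 20, 31, 7]
  [19] addr=0x7c blk=7 s=3: VC-HIT | VC [16, 20, 31, 11]

OUTCOME = VC-HIT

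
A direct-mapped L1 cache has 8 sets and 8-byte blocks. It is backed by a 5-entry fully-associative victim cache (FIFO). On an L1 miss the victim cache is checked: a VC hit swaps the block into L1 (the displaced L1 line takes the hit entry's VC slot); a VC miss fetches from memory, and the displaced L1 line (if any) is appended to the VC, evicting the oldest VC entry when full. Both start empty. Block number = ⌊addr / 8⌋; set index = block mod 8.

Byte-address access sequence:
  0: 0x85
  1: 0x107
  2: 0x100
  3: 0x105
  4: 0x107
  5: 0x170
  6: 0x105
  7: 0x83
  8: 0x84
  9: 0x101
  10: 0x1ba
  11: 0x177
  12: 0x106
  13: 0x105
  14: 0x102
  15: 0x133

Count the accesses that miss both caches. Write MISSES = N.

MISSES = 5

0: 0x85 (blk 16, set 0) → MISS  vc=[]
1: 0x107 (blk 32, set 0) → MISS  vc=[16]
2: 0x100 (blk 32, set 0) → L1-HIT  vc=[16]
3: 0x105 (blk 32, set 0) → L1-HIT  vc=[16]
4: 0x107 (blk 32, set 0) → L1-HIT  vc=[16]
5: 0x170 (blk 46, set 6) → MISS  vc=[16]
6: 0x105 (blk 32, set 0) → L1-HIT  vc=[16]
7: 0x83 (blk 16, set 0) → VC-HIT  vc=[32]
8: 0x84 (blk 16, set 0) → L1-HIT  vc=[32]
9: 0x101 (blk 32, set 0) → VC-HIT  vc=[16]
10: 0x1ba (blk 55, set 7) → MISS  vc=[16]
11: 0x177 (blk 46, set 6) → L1-HIT  vc=[16]
12: 0x106 (blk 32, set 0) → L1-HIT  vc=[16]
13: 0x105 (blk 32, set 0) → L1-HIT  vc=[16]
14: 0x102 (blk 32, set 0) → L1-HIT  vc=[16]
15: 0x133 (blk 38, set 6) → MISS  vc=[16, 46]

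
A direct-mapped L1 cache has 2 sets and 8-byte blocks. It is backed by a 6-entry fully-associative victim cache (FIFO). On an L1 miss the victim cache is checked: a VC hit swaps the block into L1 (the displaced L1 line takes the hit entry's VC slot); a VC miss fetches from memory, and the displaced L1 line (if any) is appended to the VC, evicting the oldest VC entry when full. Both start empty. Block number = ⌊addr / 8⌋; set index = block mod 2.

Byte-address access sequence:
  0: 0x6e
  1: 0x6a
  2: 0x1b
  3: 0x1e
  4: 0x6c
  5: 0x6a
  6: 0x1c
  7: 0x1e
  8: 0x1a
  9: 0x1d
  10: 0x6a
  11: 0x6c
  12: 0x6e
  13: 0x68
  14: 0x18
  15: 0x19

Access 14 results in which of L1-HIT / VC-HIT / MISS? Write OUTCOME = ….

0: 0x6e (blk 13, set 1) → MISS  vc=[]
1: 0x6a (blk 13, set 1) → L1-HIT  vc=[]
2: 0x1b (blk 3, set 1) → MISS  vc=[13]
3: 0x1e (blk 3, set 1) → L1-HIT  vc=[13]
4: 0x6c (blk 13, set 1) → VC-HIT  vc=[3]
5: 0x6a (blk 13, set 1) → L1-HIT  vc=[3]
6: 0x1c (blk 3, set 1) → VC-HIT  vc=[13]
7: 0x1e (blk 3, set 1) → L1-HIT  vc=[13]
8: 0x1a (blk 3, set 1) → L1-HIT  vc=[13]
9: 0x1d (blk 3, set 1) → L1-HIT  vc=[13]
10: 0x6a (blk 13, set 1) → VC-HIT  vc=[3]
11: 0x6c (blk 13, set 1) → L1-HIT  vc=[3]
12: 0x6e (blk 13, set 1) → L1-HIT  vc=[3]
13: 0x68 (blk 13, set 1) → L1-HIT  vc=[3]
14: 0x18 (blk 3, set 1) → VC-HIT  vc=[13]
15: 0x19 (blk 3, set 1) → L1-HIT  vc=[13]

OUTCOME = VC-HIT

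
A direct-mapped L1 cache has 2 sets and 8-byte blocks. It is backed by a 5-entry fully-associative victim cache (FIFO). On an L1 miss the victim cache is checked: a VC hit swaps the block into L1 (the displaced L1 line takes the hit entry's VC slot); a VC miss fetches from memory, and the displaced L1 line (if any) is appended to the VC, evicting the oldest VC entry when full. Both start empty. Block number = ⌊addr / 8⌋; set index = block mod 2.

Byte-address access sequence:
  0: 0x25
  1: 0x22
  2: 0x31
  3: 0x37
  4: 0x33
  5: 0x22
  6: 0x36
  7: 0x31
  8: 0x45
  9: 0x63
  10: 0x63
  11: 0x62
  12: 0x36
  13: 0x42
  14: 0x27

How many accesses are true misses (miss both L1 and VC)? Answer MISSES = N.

MISSES = 4

#0 0x25→b4/s0 MISS; vc=[]
#1 0x22→b4/s0 L1-HIT; vc=[]
#2 0x31→b6/s0 MISS; vc=[4]
#3 0x37→b6/s0 L1-HIT; vc=[4]
#4 0x33→b6/s0 L1-HIT; vc=[4]
#5 0x22→b4/s0 VC-HIT; vc=[6]
#6 0x36→b6/s0 VC-HIT; vc=[4]
#7 0x31→b6/s0 L1-HIT; vc=[4]
#8 0x45→b8/s0 MISS; vc=[4,6]
#9 0x63→b12/s0 MISS; vc=[4,6,8]
#10 0x63→b12/s0 L1-HIT; vc=[4,6,8]
#11 0x62→b12/s0 L1-HIT; vc=[4,6,8]
#12 0x36→b6/s0 VC-HIT; vc=[4,12,8]
#13 0x42→b8/s0 VC-HIT; vc=[4,12,6]
#14 0x27→b4/s0 VC-HIT; vc=[8,12,6]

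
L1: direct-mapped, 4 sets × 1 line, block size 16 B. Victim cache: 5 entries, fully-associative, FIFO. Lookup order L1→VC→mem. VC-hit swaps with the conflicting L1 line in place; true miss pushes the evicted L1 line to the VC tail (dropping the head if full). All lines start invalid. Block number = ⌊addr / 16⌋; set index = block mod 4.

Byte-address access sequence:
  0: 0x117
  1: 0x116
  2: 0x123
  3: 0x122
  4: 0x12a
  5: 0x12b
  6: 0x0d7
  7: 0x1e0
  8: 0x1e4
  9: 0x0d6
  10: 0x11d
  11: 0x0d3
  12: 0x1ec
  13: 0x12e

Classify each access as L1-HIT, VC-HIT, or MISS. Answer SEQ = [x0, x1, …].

SEQ = [MISS, L1-HIT, MISS, L1-HIT, L1-HIT, L1-HIT, MISS, MISS, L1-HIT, L1-HIT, VC-HIT, VC-HIT, L1-HIT, VC-HIT]

#0 0x117→b17/s1 MISS; vc=[]
#1 0x116→b17/s1 L1-HIT; vc=[]
#2 0x123→b18/s2 MISS; vc=[]
#3 0x122→b18/s2 L1-HIT; vc=[]
#4 0x12a→b18/s2 L1-HIT; vc=[]
#5 0x12b→b18/s2 L1-HIT; vc=[]
#6 0xd7→b13/s1 MISS; vc=[17]
#7 0x1e0→b30/s2 MISS; vc=[17,18]
#8 0x1e4→b30/s2 L1-HIT; vc=[17,18]
#9 0xd6→b13/s1 L1-HIT; vc=[17,18]
#10 0x11d→b17/s1 VC-HIT; vc=[13,18]
#11 0xd3→b13/s1 VC-HIT; vc=[17,18]
#12 0x1ec→b30/s2 L1-HIT; vc=[17,18]
#13 0x12e→b18/s2 VC-HIT; vc=[17,30]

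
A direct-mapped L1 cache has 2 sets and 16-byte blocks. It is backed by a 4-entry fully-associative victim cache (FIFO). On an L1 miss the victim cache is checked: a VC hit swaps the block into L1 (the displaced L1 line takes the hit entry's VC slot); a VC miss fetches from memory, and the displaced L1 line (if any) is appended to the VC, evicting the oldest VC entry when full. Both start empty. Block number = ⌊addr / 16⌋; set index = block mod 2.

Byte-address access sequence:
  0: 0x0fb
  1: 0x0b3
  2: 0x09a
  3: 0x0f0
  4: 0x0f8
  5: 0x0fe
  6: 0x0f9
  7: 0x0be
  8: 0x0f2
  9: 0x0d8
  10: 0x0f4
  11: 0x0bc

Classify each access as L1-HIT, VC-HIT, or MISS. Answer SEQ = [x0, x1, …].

SEQ = [MISS, MISS, MISS, VC-HIT, L1-HIT, L1-HIT, L1-HIT, VC-HIT, VC-HIT, MISS, VC-HIT, VC-HIT]

0: 0xfb (blk 15, set 1) → MISS  vc=[]
1: 0xb3 (blk 11, set 1) → MISS  vc=[15]
2: 0x9a (blk 9, set 1) → MISS  vc=[15, 11]
3: 0xf0 (blk 15, set 1) → VC-HIT  vc=[9, 11]
4: 0xf8 (blk 15, set 1) → L1-HIT  vc=[9, 11]
5: 0xfe (blk 15, set 1) → L1-HIT  vc=[9, 11]
6: 0xf9 (blk 15, set 1) → L1-HIT  vc=[9, 11]
7: 0xbe (blk 11, set 1) → VC-HIT  vc=[9, 15]
8: 0xf2 (blk 15, set 1) → VC-HIT  vc=[9, 11]
9: 0xd8 (blk 13, set 1) → MISS  vc=[9, 11, 15]
10: 0xf4 (blk 15, set 1) → VC-HIT  vc=[9, 11, 13]
11: 0xbc (blk 11, set 1) → VC-HIT  vc=[9, 15, 13]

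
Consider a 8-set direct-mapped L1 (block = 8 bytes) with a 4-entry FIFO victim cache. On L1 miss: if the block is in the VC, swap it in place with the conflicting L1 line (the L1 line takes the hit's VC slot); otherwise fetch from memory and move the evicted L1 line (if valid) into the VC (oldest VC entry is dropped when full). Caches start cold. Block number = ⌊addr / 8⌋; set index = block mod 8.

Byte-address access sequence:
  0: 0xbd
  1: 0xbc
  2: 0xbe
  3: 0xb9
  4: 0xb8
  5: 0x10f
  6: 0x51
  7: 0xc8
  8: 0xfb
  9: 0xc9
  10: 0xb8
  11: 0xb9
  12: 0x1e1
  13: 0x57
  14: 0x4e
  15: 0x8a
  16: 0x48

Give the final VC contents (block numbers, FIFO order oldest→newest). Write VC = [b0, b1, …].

  [0] addr=0xbd blk=23 s=7: MISS | VC []
  [1] addr=0xbc blk=23 s=7: L1-HIT | VC []
  [2] addr=0xbe blk=23 s=7: L1-HIT | VC []
  [3] addr=0xb9 blk=23 s=7: L1-HIT | VC []
  [4] addr=0xb8 blk=23 s=7: L1-HIT | VC []
  [5] addr=0x10f blk=33 s=1: MISS | VC []
  [6] addr=0x51 blk=10 s=2: MISS | VC []
  [7] addr=0xc8 blk=25 s=1: MISS | VC [33]
  [8] addr=0xfb blk=31 s=7: MISS | VC [33, 23]
  [9] addr=0xc9 blk=25 s=1: L1-HIT | VC [33, 23]
  [10] addr=0xb8 blk=23 s=7: VC-HIT | VC [33, 31]
  [11] addr=0xb9 blk=23 s=7: L1-HIT | VC [33, 31]
  [12] addr=0x1e1 blk=60 s=4: MISS | VC [33, 31]
  [13] addr=0x57 blk=10 s=2: L1-HIT | VC [33, 31]
  [14] addr=0x4e blk=9 s=1: MISS | VC [33, 31, 25]
  [15] addr=0x8a blk=17 s=1: MISS | VC [33, 31, 25, 9]
  [16] addr=0x48 blk=9 s=1: VC-HIT | VC [33, 31, 25, 17]

VC = [33, 31, 25, 17]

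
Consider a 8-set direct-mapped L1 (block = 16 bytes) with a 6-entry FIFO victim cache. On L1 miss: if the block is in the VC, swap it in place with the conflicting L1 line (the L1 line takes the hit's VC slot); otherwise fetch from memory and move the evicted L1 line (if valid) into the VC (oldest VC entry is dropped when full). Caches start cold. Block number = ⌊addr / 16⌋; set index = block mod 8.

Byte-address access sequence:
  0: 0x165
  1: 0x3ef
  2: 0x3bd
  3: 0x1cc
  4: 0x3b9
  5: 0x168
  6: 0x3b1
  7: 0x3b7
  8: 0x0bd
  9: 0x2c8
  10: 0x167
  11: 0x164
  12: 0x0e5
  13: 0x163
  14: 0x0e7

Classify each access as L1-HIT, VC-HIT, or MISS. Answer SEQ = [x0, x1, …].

SEQ = [MISS, MISS, MISS, MISS, L1-HIT, VC-HIT, L1-HIT, L1-HIT, MISS, MISS, L1-HIT, L1-HIT, MISS, VC-HIT, VC-HIT]

#0 0x165→b22/s6 MISS; vc=[]
#1 0x3ef→b62/s6 MISS; vc=[22]
#2 0x3bd→b59/s3 MISS; vc=[22]
#3 0x1cc→b28/s4 MISS; vc=[22]
#4 0x3b9→b59/s3 L1-HIT; vc=[22]
#5 0x168→b22/s6 VC-HIT; vc=[62]
#6 0x3b1→b59/s3 L1-HIT; vc=[62]
#7 0x3b7→b59/s3 L1-HIT; vc=[62]
#8 0xbd→b11/s3 MISS; vc=[62,59]
#9 0x2c8→b44/s4 MISS; vc=[62,59,28]
#10 0x167→b22/s6 L1-HIT; vc=[62,59,28]
#11 0x164→b22/s6 L1-HIT; vc=[62,59,28]
#12 0xe5→b14/s6 MISS; vc=[62,59,28,22]
#13 0x163→b22/s6 VC-HIT; vc=[62,59,28,14]
#14 0xe7→b14/s6 VC-HIT; vc=[62,59,28,22]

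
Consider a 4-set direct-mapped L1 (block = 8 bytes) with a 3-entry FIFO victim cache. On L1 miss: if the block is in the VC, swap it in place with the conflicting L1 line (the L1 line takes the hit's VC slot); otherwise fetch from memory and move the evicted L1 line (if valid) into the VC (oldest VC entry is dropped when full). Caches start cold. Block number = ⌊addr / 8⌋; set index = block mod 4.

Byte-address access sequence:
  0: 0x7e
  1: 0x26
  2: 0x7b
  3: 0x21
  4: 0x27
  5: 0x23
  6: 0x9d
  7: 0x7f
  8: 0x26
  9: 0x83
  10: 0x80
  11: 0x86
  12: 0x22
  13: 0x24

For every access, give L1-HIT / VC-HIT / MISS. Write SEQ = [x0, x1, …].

0: 0x7e (blk 15, set 3) → MISS  vc=[]
1: 0x26 (blk 4, set 0) → MISS  vc=[]
2: 0x7b (blk 15, set 3) → L1-HIT  vc=[]
3: 0x21 (blk 4, set 0) → L1-HIT  vc=[]
4: 0x27 (blk 4, set 0) → L1-HIT  vc=[]
5: 0x23 (blk 4, set 0) → L1-HIT  vc=[]
6: 0x9d (blk 19, set 3) → MISS  vc=[15]
7: 0x7f (blk 15, set 3) → VC-HIT  vc=[19]
8: 0x26 (blk 4, set 0) → L1-HIT  vc=[19]
9: 0x83 (blk 16, set 0) → MISS  vc=[19, 4]
10: 0x80 (blk 16, set 0) → L1-HIT  vc=[19, 4]
11: 0x86 (blk 16, set 0) → L1-HIT  vc=[19, 4]
12: 0x22 (blk 4, set 0) → VC-HIT  vc=[19, 16]
13: 0x24 (blk 4, set 0) → L1-HIT  vc=[19, 16]

SEQ = [MISS, MISS, L1-HIT, L1-HIT, L1-HIT, L1-HIT, MISS, VC-HIT, L1-HIT, MISS, L1-HIT, L1-HIT, VC-HIT, L1-HIT]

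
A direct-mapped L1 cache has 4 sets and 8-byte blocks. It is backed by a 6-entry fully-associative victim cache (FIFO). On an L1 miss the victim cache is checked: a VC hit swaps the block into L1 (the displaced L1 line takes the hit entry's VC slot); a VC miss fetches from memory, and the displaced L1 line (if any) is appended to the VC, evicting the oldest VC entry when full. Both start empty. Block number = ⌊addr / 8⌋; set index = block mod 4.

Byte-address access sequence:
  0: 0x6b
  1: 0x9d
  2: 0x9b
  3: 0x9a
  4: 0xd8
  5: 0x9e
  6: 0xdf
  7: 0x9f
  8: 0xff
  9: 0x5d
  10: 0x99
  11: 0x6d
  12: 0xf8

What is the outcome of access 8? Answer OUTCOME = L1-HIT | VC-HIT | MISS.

#0 0x6b→b13/s1 MISS; vc=[]
#1 0x9d→b19/s3 MISS; vc=[]
#2 0x9b→b19/s3 L1-HIT; vc=[]
#3 0x9a→b19/s3 L1-HIT; vc=[]
#4 0xd8→b27/s3 MISS; vc=[19]
#5 0x9e→b19/s3 VC-HIT; vc=[27]
#6 0xdf→b27/s3 VC-HIT; vc=[19]
#7 0x9f→b19/s3 VC-HIT; vc=[27]
#8 0xff→b31/s3 MISS; vc=[27,19]
#9 0x5d→b11/s3 MISS; vc=[27,19,31]
#10 0x99→b19/s3 VC-HIT; vc=[27,11,31]
#11 0x6d→b13/s1 L1-HIT; vc=[27,11,31]
#12 0xf8→b31/s3 VC-HIT; vc=[27,11,19]

OUTCOME = MISS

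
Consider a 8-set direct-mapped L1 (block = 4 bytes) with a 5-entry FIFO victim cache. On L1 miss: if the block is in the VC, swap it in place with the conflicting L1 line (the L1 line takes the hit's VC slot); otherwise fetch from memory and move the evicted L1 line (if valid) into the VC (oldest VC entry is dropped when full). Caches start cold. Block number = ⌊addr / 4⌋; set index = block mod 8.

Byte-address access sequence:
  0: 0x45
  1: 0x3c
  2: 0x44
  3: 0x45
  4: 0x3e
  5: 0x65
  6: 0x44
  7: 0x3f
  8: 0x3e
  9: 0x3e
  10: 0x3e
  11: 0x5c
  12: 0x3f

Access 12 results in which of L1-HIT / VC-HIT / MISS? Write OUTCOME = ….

OUTCOME = VC-HIT

#0 0x45→b17/s1 MISS; vc=[]
#1 0x3c→b15/s7 MISS; vc=[]
#2 0x44→b17/s1 L1-HIT; vc=[]
#3 0x45→b17/s1 L1-HIT; vc=[]
#4 0x3e→b15/s7 L1-HIT; vc=[]
#5 0x65→b25/s1 MISS; vc=[17]
#6 0x44→b17/s1 VC-HIT; vc=[25]
#7 0x3f→b15/s7 L1-HIT; vc=[25]
#8 0x3e→b15/s7 L1-HIT; vc=[25]
#9 0x3e→b15/s7 L1-HIT; vc=[25]
#10 0x3e→b15/s7 L1-HIT; vc=[25]
#11 0x5c→b23/s7 MISS; vc=[25,15]
#12 0x3f→b15/s7 VC-HIT; vc=[25,23]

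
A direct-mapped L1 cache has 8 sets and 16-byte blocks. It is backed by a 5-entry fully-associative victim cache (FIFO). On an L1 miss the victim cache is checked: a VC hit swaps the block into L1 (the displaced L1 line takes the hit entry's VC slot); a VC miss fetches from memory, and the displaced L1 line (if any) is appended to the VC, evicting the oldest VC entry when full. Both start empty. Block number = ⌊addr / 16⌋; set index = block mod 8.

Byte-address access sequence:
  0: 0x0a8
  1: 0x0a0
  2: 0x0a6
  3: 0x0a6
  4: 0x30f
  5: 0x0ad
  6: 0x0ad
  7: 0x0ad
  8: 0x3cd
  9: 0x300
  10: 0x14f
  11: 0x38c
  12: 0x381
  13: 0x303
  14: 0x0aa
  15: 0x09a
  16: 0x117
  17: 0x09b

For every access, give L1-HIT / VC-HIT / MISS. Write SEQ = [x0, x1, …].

SEQ = [MISS, L1-HIT, L1-HIT, L1-HIT, MISS, L1-HIT, L1-HIT, L1-HIT, MISS, L1-HIT, MISS, MISS, L1-HIT, VC-HIT, L1-HIT, MISS, MISS, VC-HIT]

0: 0xa8 (blk 10, set 2) → MISS  vc=[]
1: 0xa0 (blk 10, set 2) → L1-HIT  vc=[]
2: 0xa6 (blk 10, set 2) → L1-HIT  vc=[]
3: 0xa6 (blk 10, set 2) → L1-HIT  vc=[]
4: 0x30f (blk 48, set 0) → MISS  vc=[]
5: 0xad (blk 10, set 2) → L1-HIT  vc=[]
6: 0xad (blk 10, set 2) → L1-HIT  vc=[]
7: 0xad (blk 10, set 2) → L1-HIT  vc=[]
8: 0x3cd (blk 60, set 4) → MISS  vc=[]
9: 0x300 (blk 48, set 0) → L1-HIT  vc=[]
10: 0x14f (blk 20, set 4) → MISS  vc=[60]
11: 0x38c (blk 56, set 0) → MISS  vc=[60, 48]
12: 0x381 (blk 56, set 0) → L1-HIT  vc=[60, 48]
13: 0x303 (blk 48, set 0) → VC-HIT  vc=[60, 56]
14: 0xaa (blk 10, set 2) → L1-HIT  vc=[60, 56]
15: 0x9a (blk 9, set 1) → MISS  vc=[60, 56]
16: 0x117 (blk 17, set 1) → MISS  vc=[60, 56, 9]
17: 0x9b (blk 9, set 1) → VC-HIT  vc=[60, 56, 17]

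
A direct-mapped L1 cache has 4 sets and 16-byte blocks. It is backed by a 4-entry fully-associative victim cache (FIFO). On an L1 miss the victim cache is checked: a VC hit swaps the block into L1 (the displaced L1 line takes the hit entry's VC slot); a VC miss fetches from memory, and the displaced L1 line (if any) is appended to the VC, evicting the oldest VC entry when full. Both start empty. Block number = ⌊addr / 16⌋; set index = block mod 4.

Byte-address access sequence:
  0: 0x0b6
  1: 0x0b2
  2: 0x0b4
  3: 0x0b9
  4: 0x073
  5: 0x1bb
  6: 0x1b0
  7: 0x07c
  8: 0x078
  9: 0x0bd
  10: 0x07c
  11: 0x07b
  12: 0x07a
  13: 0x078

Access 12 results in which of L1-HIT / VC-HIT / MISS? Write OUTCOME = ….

#0 0xb6→b11/s3 MISS; vc=[]
#1 0xb2→b11/s3 L1-HIT; vc=[]
#2 0xb4→b11/s3 L1-HIT; vc=[]
#3 0xb9→b11/s3 L1-HIT; vc=[]
#4 0x73→b7/s3 MISS; vc=[11]
#5 0x1bb→b27/s3 MISS; vc=[11,7]
#6 0x1b0→b27/s3 L1-HIT; vc=[11,7]
#7 0x7c→b7/s3 VC-HIT; vc=[11,27]
#8 0x78→b7/s3 L1-HIT; vc=[11,27]
#9 0xbd→b11/s3 VC-HIT; vc=[7,27]
#10 0x7c→b7/s3 VC-HIT; vc=[11,27]
#11 0x7b→b7/s3 L1-HIT; vc=[11,27]
#12 0x7a→b7/s3 L1-HIT; vc=[11,27]
#13 0x78→b7/s3 L1-HIT; vc=[11,27]

OUTCOME = L1-HIT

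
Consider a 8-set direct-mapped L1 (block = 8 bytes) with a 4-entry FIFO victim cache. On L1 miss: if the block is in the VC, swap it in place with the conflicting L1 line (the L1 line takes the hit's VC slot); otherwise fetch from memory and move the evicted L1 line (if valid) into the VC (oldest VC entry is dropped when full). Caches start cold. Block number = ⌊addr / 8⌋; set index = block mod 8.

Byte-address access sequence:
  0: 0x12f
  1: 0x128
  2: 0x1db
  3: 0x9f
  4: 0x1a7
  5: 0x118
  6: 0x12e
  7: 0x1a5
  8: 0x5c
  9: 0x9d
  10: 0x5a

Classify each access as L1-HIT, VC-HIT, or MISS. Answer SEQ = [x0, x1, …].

SEQ = [MISS, L1-HIT, MISS, MISS, MISS, MISS, L1-HIT, L1-HIT, MISS, VC-HIT, VC-HIT]

#0 0x12f→b37/s5 MISS; vc=[]
#1 0x128→b37/s5 L1-HIT; vc=[]
#2 0x1db→b59/s3 MISS; vc=[]
#3 0x9f→b19/s3 MISS; vc=[59]
#4 0x1a7→b52/s4 MISS; vc=[59]
#5 0x118→b35/s3 MISS; vc=[59,19]
#6 0x12e→b37/s5 L1-HIT; vc=[59,19]
#7 0x1a5→b52/s4 L1-HIT; vc=[59,19]
#8 0x5c→b11/s3 MISS; vc=[59,19,35]
#9 0x9d→b19/s3 VC-HIT; vc=[59,11,35]
#10 0x5a→b11/s3 VC-HIT; vc=[59,19,35]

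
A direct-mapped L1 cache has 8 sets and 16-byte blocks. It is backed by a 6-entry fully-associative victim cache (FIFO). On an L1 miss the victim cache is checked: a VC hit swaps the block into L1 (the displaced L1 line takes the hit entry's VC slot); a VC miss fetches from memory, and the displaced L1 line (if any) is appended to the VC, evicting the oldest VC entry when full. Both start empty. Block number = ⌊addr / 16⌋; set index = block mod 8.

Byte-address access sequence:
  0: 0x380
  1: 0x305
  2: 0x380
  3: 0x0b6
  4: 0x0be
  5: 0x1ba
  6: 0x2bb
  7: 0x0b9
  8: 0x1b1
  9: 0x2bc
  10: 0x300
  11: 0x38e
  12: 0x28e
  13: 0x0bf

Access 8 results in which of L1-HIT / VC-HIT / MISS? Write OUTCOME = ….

OUTCOME = VC-HIT

#0 0x380→b56/s0 MISS; vc=[]
#1 0x305→b48/s0 MISS; vc=[56]
#2 0x380→b56/s0 VC-HIT; vc=[48]
#3 0xb6→b11/s3 MISS; vc=[48]
#4 0xbe→b11/s3 L1-HIT; vc=[48]
#5 0x1ba→b27/s3 MISS; vc=[48,11]
#6 0x2bb→b43/s3 MISS; vc=[48,11,27]
#7 0xb9→b11/s3 VC-HIT; vc=[48,43,27]
#8 0x1b1→b27/s3 VC-HIT; vc=[48,43,11]
#9 0x2bc→b43/s3 VC-HIT; vc=[48,27,11]
#10 0x300→b48/s0 VC-HIT; vc=[56,27,11]
#11 0x38e→b56/s0 VC-HIT; vc=[48,27,11]
#12 0x28e→b40/s0 MISS; vc=[48,27,11,56]
#13 0xbf→b11/s3 VC-HIT; vc=[48,27,43,56]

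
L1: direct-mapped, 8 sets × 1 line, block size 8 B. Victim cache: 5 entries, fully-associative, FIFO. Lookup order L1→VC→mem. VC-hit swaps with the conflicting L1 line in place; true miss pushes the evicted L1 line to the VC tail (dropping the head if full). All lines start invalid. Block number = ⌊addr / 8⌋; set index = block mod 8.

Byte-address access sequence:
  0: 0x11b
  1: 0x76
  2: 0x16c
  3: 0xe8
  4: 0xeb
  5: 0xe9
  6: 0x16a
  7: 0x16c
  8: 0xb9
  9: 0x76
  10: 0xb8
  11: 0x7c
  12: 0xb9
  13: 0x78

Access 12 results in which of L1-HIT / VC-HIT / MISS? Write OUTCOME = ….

OUTCOME = VC-HIT

  [0] addr=0x11b blk=35 s=3: MISS | VC []
  [1] addr=0x76 blk=14 s=6: MISS | VC []
  [2] addr=0x16c blk=45 s=5: MISS | VC []
  [3] addr=0xe8 blk=29 s=5: MISS | VC [45]
  [4] addr=0xeb blk=29 s=5: L1-HIT | VC [45]
  [5] addr=0xe9 blk=29 s=5: L1-HIT | VC [45]
  [6] addr=0x16a blk=45 s=5: VC-HIT | VC [29]
  [7] addr=0x16c blk=45 s=5: L1-HIT | VC [29]
  [8] addr=0xb9 blk=23 s=7: MISS | VC [29]
  [9] addr=0x76 blk=14 s=6: L1-HIT | VC [29]
  [10] addr=0xb8 blk=23 s=7: L1-HIT | VC [29]
  [11] addr=0x7c blk=15 s=7: MISS | VC [29, 23]
  [12] addr=0xb9 blk=23 s=7: VC-HIT | VC [29, 15]
  [13] addr=0x78 blk=15 s=7: VC-HIT | VC [29, 23]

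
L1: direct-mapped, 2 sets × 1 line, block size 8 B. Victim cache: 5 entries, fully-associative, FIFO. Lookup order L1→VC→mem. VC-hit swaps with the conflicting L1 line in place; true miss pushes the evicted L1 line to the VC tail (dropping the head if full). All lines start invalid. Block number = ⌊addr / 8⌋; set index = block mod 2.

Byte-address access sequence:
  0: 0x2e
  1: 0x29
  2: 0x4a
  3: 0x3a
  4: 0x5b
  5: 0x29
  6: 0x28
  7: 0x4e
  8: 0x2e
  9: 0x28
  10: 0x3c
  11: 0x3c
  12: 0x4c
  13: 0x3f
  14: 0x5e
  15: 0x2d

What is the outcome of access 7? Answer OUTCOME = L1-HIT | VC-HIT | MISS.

OUTCOME = VC-HIT

#0 0x2e→b5/s1 MISS; vc=[]
#1 0x29→b5/s1 L1-HIT; vc=[]
#2 0x4a→b9/s1 MISS; vc=[5]
#3 0x3a→b7/s1 MISS; vc=[5,9]
#4 0x5b→b11/s1 MISS; vc=[5,9,7]
#5 0x29→b5/s1 VC-HIT; vc=[11,9,7]
#6 0x28→b5/s1 L1-HIT; vc=[11,9,7]
#7 0x4e→b9/s1 VC-HIT; vc=[11,5,7]
#8 0x2e→b5/s1 VC-HIT; vc=[11,9,7]
#9 0x28→b5/s1 L1-HIT; vc=[11,9,7]
#10 0x3c→b7/s1 VC-HIT; vc=[11,9,5]
#11 0x3c→b7/s1 L1-HIT; vc=[11,9,5]
#12 0x4c→b9/s1 VC-HIT; vc=[11,7,5]
#13 0x3f→b7/s1 VC-HIT; vc=[11,9,5]
#14 0x5e→b11/s1 VC-HIT; vc=[7,9,5]
#15 0x2d→b5/s1 VC-HIT; vc=[7,9,11]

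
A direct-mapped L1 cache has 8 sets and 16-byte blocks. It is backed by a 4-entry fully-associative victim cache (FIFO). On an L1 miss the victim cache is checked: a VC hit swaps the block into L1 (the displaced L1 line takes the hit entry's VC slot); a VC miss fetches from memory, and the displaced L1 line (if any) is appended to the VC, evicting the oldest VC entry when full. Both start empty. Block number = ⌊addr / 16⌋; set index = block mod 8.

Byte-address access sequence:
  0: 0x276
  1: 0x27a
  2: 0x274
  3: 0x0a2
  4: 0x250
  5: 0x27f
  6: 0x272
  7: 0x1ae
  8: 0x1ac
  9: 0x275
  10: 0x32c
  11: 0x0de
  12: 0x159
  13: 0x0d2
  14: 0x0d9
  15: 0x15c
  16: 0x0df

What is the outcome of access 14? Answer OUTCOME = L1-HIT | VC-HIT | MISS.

OUTCOME = L1-HIT

#0 0x276→b39/s7 MISS; vc=[]
#1 0x27a→b39/s7 L1-HIT; vc=[]
#2 0x274→b39/s7 L1-HIT; vc=[]
#3 0xa2→b10/s2 MISS; vc=[]
#4 0x250→b37/s5 MISS; vc=[]
#5 0x27f→b39/s7 L1-HIT; vc=[]
#6 0x272→b39/s7 L1-HIT; vc=[]
#7 0x1ae→b26/s2 MISS; vc=[10]
#8 0x1ac→b26/s2 L1-HIT; vc=[10]
#9 0x275→b39/s7 L1-HIT; vc=[10]
#10 0x32c→b50/s2 MISS; vc=[10,26]
#11 0xde→b13/s5 MISS; vc=[10,26,37]
#12 0x159→b21/s5 MISS; vc=[10,26,37,13]
#13 0xd2→b13/s5 VC-HIT; vc=[10,26,37,21]
#14 0xd9→b13/s5 L1-HIT; vc=[10,26,37,21]
#15 0x15c→b21/s5 VC-HIT; vc=[10,26,37,13]
#16 0xdf→b13/s5 VC-HIT; vc=[10,26,37,21]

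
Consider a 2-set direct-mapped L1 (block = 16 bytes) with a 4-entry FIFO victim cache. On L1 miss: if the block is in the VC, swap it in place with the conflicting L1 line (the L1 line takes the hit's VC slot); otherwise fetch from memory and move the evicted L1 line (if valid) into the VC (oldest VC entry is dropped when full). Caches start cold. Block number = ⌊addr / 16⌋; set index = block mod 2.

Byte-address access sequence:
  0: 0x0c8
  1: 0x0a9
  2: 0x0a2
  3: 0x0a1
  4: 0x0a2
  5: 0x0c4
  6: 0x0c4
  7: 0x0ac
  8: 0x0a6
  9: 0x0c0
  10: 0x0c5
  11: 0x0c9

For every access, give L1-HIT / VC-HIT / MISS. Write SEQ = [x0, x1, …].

#0 0xc8→b12/s0 MISS; vc=[]
#1 0xa9→b10/s0 MISS; vc=[12]
#2 0xa2→b10/s0 L1-HIT; vc=[12]
#3 0xa1→b10/s0 L1-HIT; vc=[12]
#4 0xa2→b10/s0 L1-HIT; vc=[12]
#5 0xc4→b12/s0 VC-HIT; vc=[10]
#6 0xc4→b12/s0 L1-HIT; vc=[10]
#7 0xac→b10/s0 VC-HIT; vc=[12]
#8 0xa6→b10/s0 L1-HIT; vc=[12]
#9 0xc0→b12/s0 VC-HIT; vc=[10]
#10 0xc5→b12/s0 L1-HIT; vc=[10]
#11 0xc9→b12/s0 L1-HIT; vc=[10]

SEQ = [MISS, MISS, L1-HIT, L1-HIT, L1-HIT, VC-HIT, L1-HIT, VC-HIT, L1-HIT, VC-HIT, L1-HIT, L1-HIT]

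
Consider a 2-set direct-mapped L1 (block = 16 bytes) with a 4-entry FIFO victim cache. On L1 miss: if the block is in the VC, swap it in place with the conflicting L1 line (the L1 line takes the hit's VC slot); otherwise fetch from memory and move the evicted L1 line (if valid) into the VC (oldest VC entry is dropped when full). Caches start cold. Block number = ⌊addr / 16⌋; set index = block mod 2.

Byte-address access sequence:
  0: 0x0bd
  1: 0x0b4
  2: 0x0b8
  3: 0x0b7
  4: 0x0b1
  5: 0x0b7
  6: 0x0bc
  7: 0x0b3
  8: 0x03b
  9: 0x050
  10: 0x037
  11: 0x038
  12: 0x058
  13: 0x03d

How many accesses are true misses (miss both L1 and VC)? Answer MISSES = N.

MISSES = 3

#0 0xbd→b11/s1 MISS; vc=[]
#1 0xb4→b11/s1 L1-HIT; vc=[]
#2 0xb8→b11/s1 L1-HIT; vc=[]
#3 0xb7→b11/s1 L1-HIT; vc=[]
#4 0xb1→b11/s1 L1-HIT; vc=[]
#5 0xb7→b11/s1 L1-HIT; vc=[]
#6 0xbc→b11/s1 L1-HIT; vc=[]
#7 0xb3→b11/s1 L1-HIT; vc=[]
#8 0x3b→b3/s1 MISS; vc=[11]
#9 0x50→b5/s1 MISS; vc=[11,3]
#10 0x37→b3/s1 VC-HIT; vc=[11,5]
#11 0x38→b3/s1 L1-HIT; vc=[11,5]
#12 0x58→b5/s1 VC-HIT; vc=[11,3]
#13 0x3d→b3/s1 VC-HIT; vc=[11,5]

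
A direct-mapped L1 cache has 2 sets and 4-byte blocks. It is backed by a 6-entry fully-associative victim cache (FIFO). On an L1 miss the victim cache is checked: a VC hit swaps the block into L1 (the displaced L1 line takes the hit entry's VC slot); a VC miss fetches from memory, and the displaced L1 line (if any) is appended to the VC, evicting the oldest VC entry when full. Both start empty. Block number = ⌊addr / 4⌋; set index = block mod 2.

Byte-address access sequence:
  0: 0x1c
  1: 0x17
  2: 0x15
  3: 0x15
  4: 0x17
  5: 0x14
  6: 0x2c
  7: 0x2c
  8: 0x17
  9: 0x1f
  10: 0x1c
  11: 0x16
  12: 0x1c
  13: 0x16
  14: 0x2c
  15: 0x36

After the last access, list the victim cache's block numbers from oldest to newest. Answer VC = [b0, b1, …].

  [0] addr=0x1c blk=7 s=1: MISS | VC []
  [1] addr=0x17 blk=5 s=1: MISS | VC [7]
  [2] addr=0x15 blk=5 s=1: L1-HIT | VC [7]
  [3] addr=0x15 blk=5 s=1: L1-HIT | VC [7]
  [4] addr=0x17 blk=5 s=1: L1-HIT | VC [7]
  [5] addr=0x14 blk=5 s=1: L1-HIT | VC [7]
  [6] addr=0x2c blk=11 s=1: MISS | VC [7, 5]
  [7] addr=0x2c blk=11 s=1: L1-HIT | VC [7, 5]
  [8] addr=0x17 blk=5 s=1: VC-HIT | VC [7, 11]
  [9] addr=0x1f blk=7 s=1: VC-HIT | VC [5, 11]
  [10] addr=0x1c blk=7 s=1: L1-HIT | VC [5, 11]
  [11] addr=0x16 blk=5 s=1: VC-HIT | VC [7, 11]
  [12] addr=0x1c blk=7 s=1: VC-HIT | VC [5, 11]
  [13] addr=0x16 blk=5 s=1: VC-HIT | VC [7, 11]
  [14] addr=0x2c blk=11 s=1: VC-HIT | VC [7, 5]
  [15] addr=0x36 blk=13 s=1: MISS | VC [7, 5, 11]

VC = [7, 5, 11]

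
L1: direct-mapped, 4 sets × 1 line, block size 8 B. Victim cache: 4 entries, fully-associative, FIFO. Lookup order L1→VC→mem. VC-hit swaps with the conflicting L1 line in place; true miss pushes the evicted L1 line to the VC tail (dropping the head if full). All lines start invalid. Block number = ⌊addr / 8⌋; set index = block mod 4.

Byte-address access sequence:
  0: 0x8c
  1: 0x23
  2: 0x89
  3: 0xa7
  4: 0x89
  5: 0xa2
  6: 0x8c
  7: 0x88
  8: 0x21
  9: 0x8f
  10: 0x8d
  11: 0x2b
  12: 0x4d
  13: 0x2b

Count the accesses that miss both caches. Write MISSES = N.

0: 0x8c (blk 17, set 1) → MISS  vc=[]
1: 0x23 (blk 4, set 0) → MISS  vc=[]
2: 0x89 (blk 17, set 1) → L1-HIT  vc=[]
3: 0xa7 (blk 20, set 0) → MISS  vc=[4]
4: 0x89 (blk 17, set 1) → L1-HIT  vc=[4]
5: 0xa2 (blk 20, set 0) → L1-HIT  vc=[4]
6: 0x8c (blk 17, set 1) → L1-HIT  vc=[4]
7: 0x88 (blk 17, set 1) → L1-HIT  vc=[4]
8: 0x21 (blk 4, set 0) → VC-HIT  vc=[20]
9: 0x8f (blk 17, set 1) → L1-HIT  vc=[20]
10: 0x8d (blk 17, set 1) → L1-HIT  vc=[20]
11: 0x2b (blk 5, set 1) → MISS  vc=[20, 17]
12: 0x4d (blk 9, set 1) → MISS  vc=[20, 17, 5]
13: 0x2b (blk 5, set 1) → VC-HIT  vc=[20, 17, 9]

MISSES = 5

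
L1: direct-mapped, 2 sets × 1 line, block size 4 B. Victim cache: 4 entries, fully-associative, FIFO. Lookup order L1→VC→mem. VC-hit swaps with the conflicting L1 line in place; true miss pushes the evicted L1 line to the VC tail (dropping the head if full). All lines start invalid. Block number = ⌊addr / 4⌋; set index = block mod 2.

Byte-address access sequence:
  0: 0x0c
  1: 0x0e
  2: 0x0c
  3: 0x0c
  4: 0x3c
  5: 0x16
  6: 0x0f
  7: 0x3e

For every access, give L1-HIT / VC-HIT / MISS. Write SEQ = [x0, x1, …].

0: 0xc (blk 3, set 1) → MISS  vc=[]
1: 0xe (blk 3, set 1) → L1-HIT  vc=[]
2: 0xc (blk 3, set 1) → L1-HIT  vc=[]
3: 0xc (blk 3, set 1) → L1-HIT  vc=[]
4: 0x3c (blk 15, set 1) → MISS  vc=[3]
5: 0x16 (blk 5, set 1) → MISS  vc=[3, 15]
6: 0xf (blk 3, set 1) → VC-HIT  vc=[5, 15]
7: 0x3e (blk 15, set 1) → VC-HIT  vc=[5, 3]

SEQ = [MISS, L1-HIT, L1-HIT, L1-HIT, MISS, MISS, VC-HIT, VC-HIT]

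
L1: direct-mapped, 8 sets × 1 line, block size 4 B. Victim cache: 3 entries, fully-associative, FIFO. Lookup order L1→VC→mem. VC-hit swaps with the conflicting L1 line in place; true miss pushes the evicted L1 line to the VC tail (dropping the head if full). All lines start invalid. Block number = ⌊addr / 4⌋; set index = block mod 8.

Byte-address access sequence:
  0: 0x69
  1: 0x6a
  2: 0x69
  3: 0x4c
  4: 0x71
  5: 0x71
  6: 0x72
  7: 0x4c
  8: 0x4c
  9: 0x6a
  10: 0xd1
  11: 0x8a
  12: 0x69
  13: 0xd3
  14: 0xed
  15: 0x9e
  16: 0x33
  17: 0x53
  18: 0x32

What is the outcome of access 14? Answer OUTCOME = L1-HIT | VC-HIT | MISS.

OUTCOME = MISS

0: 0x69 (blk 26, set 2) → MISS  vc=[]
1: 0x6a (blk 26, set 2) → L1-HIT  vc=[]
2: 0x69 (blk 26, set 2) → L1-HIT  vc=[]
3: 0x4c (blk 19, set 3) → MISS  vc=[]
4: 0x71 (blk 28, set 4) → MISS  vc=[]
5: 0x71 (blk 28, set 4) → L1-HIT  vc=[]
6: 0x72 (blk 28, set 4) → L1-HIT  vc=[]
7: 0x4c (blk 19, set 3) → L1-HIT  vc=[]
8: 0x4c (blk 19, set 3) → L1-HIT  vc=[]
9: 0x6a (blk 26, set 2) → L1-HIT  vc=[]
10: 0xd1 (blk 52, set 4) → MISS  vc=[28]
11: 0x8a (blk 34, set 2) → MISS  vc=[28, 26]
12: 0x69 (blk 26, set 2) → VC-HIT  vc=[28, 34]
13: 0xd3 (blk 52, set 4) → L1-HIT  vc=[28, 34]
14: 0xed (blk 59, set 3) → MISS  vc=[28, 34, 19]
15: 0x9e (blk 39, set 7) → MISS  vc=[28, 34, 19]
16: 0x33 (blk 12, set 4) → MISS  vc=[34, 19, 52]
17: 0x53 (blk 20, set 4) → MISS  vc=[19, 52, 12]
18: 0x32 (blk 12, set 4) → VC-HIT  vc=[19, 52, 20]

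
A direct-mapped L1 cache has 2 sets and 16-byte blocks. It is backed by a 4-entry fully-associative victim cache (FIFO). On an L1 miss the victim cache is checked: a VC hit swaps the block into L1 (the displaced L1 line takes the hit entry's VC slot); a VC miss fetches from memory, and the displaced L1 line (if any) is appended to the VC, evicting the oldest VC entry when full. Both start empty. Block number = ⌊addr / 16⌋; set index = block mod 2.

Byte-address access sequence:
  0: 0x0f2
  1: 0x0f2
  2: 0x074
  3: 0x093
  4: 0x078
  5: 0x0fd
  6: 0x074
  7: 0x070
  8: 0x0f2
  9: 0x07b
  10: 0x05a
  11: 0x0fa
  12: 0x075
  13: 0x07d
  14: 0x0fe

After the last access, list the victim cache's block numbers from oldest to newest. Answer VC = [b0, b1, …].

VC = [5, 9, 7]

0: 0xf2 (blk 15, set 1) → MISS  vc=[]
1: 0xf2 (blk 15, set 1) → L1-HIT  vc=[]
2: 0x74 (blk 7, set 1) → MISS  vc=[15]
3: 0x93 (blk 9, set 1) → MISS  vc=[15, 7]
4: 0x78 (blk 7, set 1) → VC-HIT  vc=[15, 9]
5: 0xfd (blk 15, set 1) → VC-HIT  vc=[7, 9]
6: 0x74 (blk 7, set 1) → VC-HIT  vc=[15, 9]
7: 0x70 (blk 7, set 1) → L1-HIT  vc=[15, 9]
8: 0xf2 (blk 15, set 1) → VC-HIT  vc=[7, 9]
9: 0x7b (blk 7, set 1) → VC-HIT  vc=[15, 9]
10: 0x5a (blk 5, set 1) → MISS  vc=[15, 9, 7]
11: 0xfa (blk 15, set 1) → VC-HIT  vc=[5, 9, 7]
12: 0x75 (blk 7, set 1) → VC-HIT  vc=[5, 9, 15]
13: 0x7d (blk 7, set 1) → L1-HIT  vc=[5, 9, 15]
14: 0xfe (blk 15, set 1) → VC-HIT  vc=[5, 9, 7]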